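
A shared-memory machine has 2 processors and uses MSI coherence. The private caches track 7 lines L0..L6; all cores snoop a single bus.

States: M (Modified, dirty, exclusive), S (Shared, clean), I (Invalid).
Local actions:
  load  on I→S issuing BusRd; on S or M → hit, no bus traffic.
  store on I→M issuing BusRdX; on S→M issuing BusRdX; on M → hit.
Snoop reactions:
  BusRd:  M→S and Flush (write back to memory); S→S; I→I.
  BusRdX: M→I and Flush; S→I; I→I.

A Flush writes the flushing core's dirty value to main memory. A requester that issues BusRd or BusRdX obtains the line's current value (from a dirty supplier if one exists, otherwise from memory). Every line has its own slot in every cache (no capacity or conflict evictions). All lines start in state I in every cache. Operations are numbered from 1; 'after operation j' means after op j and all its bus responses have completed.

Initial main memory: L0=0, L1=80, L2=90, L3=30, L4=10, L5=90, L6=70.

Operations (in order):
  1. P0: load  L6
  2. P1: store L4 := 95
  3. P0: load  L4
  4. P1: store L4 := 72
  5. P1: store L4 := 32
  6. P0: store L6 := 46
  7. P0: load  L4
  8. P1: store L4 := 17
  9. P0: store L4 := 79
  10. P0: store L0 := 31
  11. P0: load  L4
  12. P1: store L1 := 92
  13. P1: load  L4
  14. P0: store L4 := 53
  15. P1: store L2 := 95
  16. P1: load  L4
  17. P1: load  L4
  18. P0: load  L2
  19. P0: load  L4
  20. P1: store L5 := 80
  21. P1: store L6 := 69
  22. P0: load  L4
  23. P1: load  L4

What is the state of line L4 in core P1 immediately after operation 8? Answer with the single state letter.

state = M

step 1: P0: load  L6  ⟶  SI  (L6)  txn=BusRd  M[L6]=70
step 2: P1: store L4 := 95  ⟶  IM  (L4)  txn=BusRdX  M[L4]=10
step 3: P0: load  L4  ⟶  SS  (L4)  txn=BusRd+Flush  M[L4]=95
step 4: P1: store L4 := 72  ⟶  IM  (L4)  txn=BusRdX  M[L4]=95
step 5: P1: store L4 := 32  ⟶  IM  (L4)  txn=∅  M[L4]=95
step 6: P0: store L6 := 46  ⟶  MI  (L6)  txn=BusRdX  M[L6]=70
step 7: P0: load  L4  ⟶  SS  (L4)  txn=BusRd+Flush  M[L4]=32
step 8: P1: store L4 := 17  ⟶  IM  (L4)  txn=BusRdX  M[L4]=32
step 9: P0: store L4 := 79  ⟶  MI  (L4)  txn=BusRdX+Flush  M[L4]=17
step 10: P0: store L0 := 31  ⟶  MI  (L0)  txn=BusRdX  M[L0]=0
step 11: P0: load  L4  ⟶  MI  (L4)  txn=∅  M[L4]=17
step 12: P1: store L1 := 92  ⟶  IM  (L1)  txn=BusRdX  M[L1]=80
step 13: P1: load  L4  ⟶  SS  (L4)  txn=BusRd+Flush  M[L4]=79
step 14: P0: store L4 := 53  ⟶  MI  (L4)  txn=BusRdX  M[L4]=79
step 15: P1: store L2 := 95  ⟶  IM  (L2)  txn=BusRdX  M[L2]=90
step 16: P1: load  L4  ⟶  SS  (L4)  txn=BusRd+Flush  M[L4]=53
step 17: P1: load  L4  ⟶  SS  (L4)  txn=∅  M[L4]=53
step 18: P0: load  L2  ⟶  SS  (L2)  txn=BusRd+Flush  M[L2]=95
step 19: P0: load  L4  ⟶  SS  (L4)  txn=∅  M[L4]=53
step 20: P1: store L5 := 80  ⟶  IM  (L5)  txn=BusRdX  M[L5]=90
step 21: P1: store L6 := 69  ⟶  IM  (L6)  txn=BusRdX+Flush  M[L6]=46
step 22: P0: load  L4  ⟶  SS  (L4)  txn=∅  M[L4]=53
step 23: P1: load  L4  ⟶  SS  (L4)  txn=∅  M[L4]=53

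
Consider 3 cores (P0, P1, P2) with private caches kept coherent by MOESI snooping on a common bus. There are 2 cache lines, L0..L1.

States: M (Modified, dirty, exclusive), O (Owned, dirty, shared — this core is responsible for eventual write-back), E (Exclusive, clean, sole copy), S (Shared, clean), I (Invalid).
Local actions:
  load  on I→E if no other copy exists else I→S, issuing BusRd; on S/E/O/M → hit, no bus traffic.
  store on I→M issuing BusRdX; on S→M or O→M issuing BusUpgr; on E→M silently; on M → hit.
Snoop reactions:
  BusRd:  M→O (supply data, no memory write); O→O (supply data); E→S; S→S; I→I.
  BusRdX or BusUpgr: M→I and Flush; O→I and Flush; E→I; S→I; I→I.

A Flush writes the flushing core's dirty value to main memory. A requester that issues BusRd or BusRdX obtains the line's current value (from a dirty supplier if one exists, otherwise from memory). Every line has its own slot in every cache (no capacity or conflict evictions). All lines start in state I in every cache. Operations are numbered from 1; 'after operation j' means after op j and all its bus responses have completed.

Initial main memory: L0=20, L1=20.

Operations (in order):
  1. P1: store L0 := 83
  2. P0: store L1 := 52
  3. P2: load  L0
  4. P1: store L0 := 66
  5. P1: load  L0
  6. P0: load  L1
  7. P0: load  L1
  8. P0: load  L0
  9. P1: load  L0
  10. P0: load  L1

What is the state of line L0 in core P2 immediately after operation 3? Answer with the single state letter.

step 1: P1: store L0 := 83  ⟶  IMI  (L0)  txn=BusRdX  M[L0]=20
step 2: P0: store L1 := 52  ⟶  MII  (L1)  txn=BusRdX  M[L1]=20
step 3: P2: load  L0  ⟶  IOS  (L0)  txn=BusRd  M[L0]=20
step 4: P1: store L0 := 66  ⟶  IMI  (L0)  txn=BusUpgr  M[L0]=20
step 5: P1: load  L0  ⟶  IMI  (L0)  txn=∅  M[L0]=20
step 6: P0: load  L1  ⟶  MII  (L1)  txn=∅  M[L1]=20
step 7: P0: load  L1  ⟶  MII  (L1)  txn=∅  M[L1]=20
step 8: P0: load  L0  ⟶  SOI  (L0)  txn=BusRd  M[L0]=20
step 9: P1: load  L0  ⟶  SOI  (L0)  txn=∅  M[L0]=20
step 10: P0: load  L1  ⟶  MII  (L1)  txn=∅  M[L1]=20

state = S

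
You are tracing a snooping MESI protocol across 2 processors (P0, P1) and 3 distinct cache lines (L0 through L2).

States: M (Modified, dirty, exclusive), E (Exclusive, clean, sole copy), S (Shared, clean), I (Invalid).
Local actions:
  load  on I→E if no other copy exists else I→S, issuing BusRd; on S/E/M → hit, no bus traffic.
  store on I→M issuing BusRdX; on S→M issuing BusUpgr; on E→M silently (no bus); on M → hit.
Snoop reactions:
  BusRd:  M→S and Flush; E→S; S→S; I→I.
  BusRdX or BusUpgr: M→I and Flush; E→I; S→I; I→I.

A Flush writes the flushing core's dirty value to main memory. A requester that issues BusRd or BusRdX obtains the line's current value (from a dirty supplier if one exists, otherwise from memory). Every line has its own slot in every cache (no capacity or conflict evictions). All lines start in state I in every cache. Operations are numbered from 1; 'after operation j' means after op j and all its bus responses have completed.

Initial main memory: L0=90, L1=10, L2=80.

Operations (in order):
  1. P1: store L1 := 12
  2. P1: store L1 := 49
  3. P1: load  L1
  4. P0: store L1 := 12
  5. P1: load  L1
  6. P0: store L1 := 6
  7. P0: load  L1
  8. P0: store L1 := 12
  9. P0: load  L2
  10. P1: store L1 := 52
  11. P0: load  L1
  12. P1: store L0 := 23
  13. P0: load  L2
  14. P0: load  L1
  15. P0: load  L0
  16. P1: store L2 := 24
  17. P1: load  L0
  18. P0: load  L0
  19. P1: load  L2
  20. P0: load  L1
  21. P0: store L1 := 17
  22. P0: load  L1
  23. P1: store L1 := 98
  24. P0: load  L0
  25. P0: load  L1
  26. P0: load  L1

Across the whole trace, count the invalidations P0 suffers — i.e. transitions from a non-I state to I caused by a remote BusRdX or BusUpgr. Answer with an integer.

invalidations = 3

1. P1: store L1 := 12  bus=[BusRdX]  L1: P0=I P1=M  mem[L1]=10
2. P1: store L1 := 49  bus=[-]  L1: P0=I P1=M  mem[L1]=10
3. P1: load  L1  bus=[-]  L1: P0=I P1=M  mem[L1]=10
4. P0: store L1 := 12  bus=[BusRdX,Flush]  L1: P0=M P1=I  mem[L1]=49
5. P1: load  L1  bus=[BusRd,Flush]  L1: P0=S P1=S  mem[L1]=12
6. P0: store L1 := 6  bus=[BusUpgr]  L1: P0=M P1=I  mem[L1]=12
7. P0: load  L1  bus=[-]  L1: P0=M P1=I  mem[L1]=12
8. P0: store L1 := 12  bus=[-]  L1: P0=M P1=I  mem[L1]=12
9. P0: load  L2  bus=[BusRd]  L2: P0=E P1=I  mem[L2]=80
10. P1: store L1 := 52  bus=[BusRdX,Flush]  L1: P0=I P1=M  mem[L1]=12
11. P0: load  L1  bus=[BusRd,Flush]  L1: P0=S P1=S  mem[L1]=52
12. P1: store L0 := 23  bus=[BusRdX]  L0: P0=I P1=M  mem[L0]=90
13. P0: load  L2  bus=[-]  L2: P0=E P1=I  mem[L2]=80
14. P0: load  L1  bus=[-]  L1: P0=S P1=S  mem[L1]=52
15. P0: load  L0  bus=[BusRd,Flush]  L0: P0=S P1=S  mem[L0]=23
16. P1: store L2 := 24  bus=[BusRdX]  L2: P0=I P1=M  mem[L2]=80
17. P1: load  L0  bus=[-]  L0: P0=S P1=S  mem[L0]=23
18. P0: load  L0  bus=[-]  L0: P0=S P1=S  mem[L0]=23
19. P1: load  L2  bus=[-]  L2: P0=I P1=M  mem[L2]=80
20. P0: load  L1  bus=[-]  L1: P0=S P1=S  mem[L1]=52
21. P0: store L1 := 17  bus=[BusUpgr]  L1: P0=M P1=I  mem[L1]=52
22. P0: load  L1  bus=[-]  L1: P0=M P1=I  mem[L1]=52
23. P1: store L1 := 98  bus=[BusRdX,Flush]  L1: P0=I P1=M  mem[L1]=17
24. P0: load  L0  bus=[-]  L0: P0=S P1=S  mem[L0]=23
25. P0: load  L1  bus=[BusRd,Flush]  L1: P0=S P1=S  mem[L1]=98
26. P0: load  L1  bus=[-]  L1: P0=S P1=S  mem[L1]=98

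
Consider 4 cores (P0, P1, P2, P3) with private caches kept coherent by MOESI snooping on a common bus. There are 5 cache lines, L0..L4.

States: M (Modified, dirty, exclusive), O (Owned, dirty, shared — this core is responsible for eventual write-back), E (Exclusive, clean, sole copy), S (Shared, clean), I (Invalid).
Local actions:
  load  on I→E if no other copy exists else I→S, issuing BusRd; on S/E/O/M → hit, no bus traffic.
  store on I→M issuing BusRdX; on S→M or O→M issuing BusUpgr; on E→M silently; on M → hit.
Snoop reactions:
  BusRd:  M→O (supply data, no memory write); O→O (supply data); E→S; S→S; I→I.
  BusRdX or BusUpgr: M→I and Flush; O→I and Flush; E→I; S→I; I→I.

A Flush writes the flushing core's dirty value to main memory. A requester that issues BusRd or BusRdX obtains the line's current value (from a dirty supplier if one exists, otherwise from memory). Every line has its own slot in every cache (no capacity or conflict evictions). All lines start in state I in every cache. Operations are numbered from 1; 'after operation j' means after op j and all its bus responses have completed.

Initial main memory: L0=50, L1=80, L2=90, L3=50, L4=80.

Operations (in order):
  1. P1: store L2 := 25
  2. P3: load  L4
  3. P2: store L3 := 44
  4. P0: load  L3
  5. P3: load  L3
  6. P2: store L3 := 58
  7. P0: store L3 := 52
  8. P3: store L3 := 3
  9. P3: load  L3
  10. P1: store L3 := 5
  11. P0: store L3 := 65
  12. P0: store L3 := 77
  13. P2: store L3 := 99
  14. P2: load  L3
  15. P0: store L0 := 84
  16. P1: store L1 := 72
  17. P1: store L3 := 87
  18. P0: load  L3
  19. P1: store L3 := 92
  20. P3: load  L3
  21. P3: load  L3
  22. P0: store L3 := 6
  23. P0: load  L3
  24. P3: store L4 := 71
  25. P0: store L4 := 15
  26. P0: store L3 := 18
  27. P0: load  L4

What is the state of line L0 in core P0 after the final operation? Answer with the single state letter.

state = M

[1] P1: store L2 := 25 | P0:I, P1:M(25), P2:I, P3:I | bus: BusRdX
[2] P3: load  L4 | P0:I, P1:I, P2:I, P3:E(80) | bus: BusRd
[3] P2: store L3 := 44 | P0:I, P1:I, P2:M(44), P3:I | bus: BusRdX
[4] P0: load  L3 | P0:S(44), P1:I, P2:O(44), P3:I | bus: BusRd
[5] P3: load  L3 | P0:S(44), P1:I, P2:O(44), P3:S(44) | bus: BusRd
[6] P2: store L3 := 58 | P0:I, P1:I, P2:M(58), P3:I | bus: BusUpgr
[7] P0: store L3 := 52 | P0:M(52), P1:I, P2:I, P3:I | bus: BusRdX,Flush
[8] P3: store L3 := 3 | P0:I, P1:I, P2:I, P3:M(3) | bus: BusRdX,Flush
[9] P3: load  L3 | P0:I, P1:I, P2:I, P3:M(3) | bus: none
[10] P1: store L3 := 5 | P0:I, P1:M(5), P2:I, P3:I | bus: BusRdX,Flush
[11] P0: store L3 := 65 | P0:M(65), P1:I, P2:I, P3:I | bus: BusRdX,Flush
[12] P0: store L3 := 77 | P0:M(77), P1:I, P2:I, P3:I | bus: none
[13] P2: store L3 := 99 | P0:I, P1:I, P2:M(99), P3:I | bus: BusRdX,Flush
[14] P2: load  L3 | P0:I, P1:I, P2:M(99), P3:I | bus: none
[15] P0: store L0 := 84 | P0:M(84), P1:I, P2:I, P3:I | bus: BusRdX
[16] P1: store L1 := 72 | P0:I, P1:M(72), P2:I, P3:I | bus: BusRdX
[17] P1: store L3 := 87 | P0:I, P1:M(87), P2:I, P3:I | bus: BusRdX,Flush
[18] P0: load  L3 | P0:S(87), P1:O(87), P2:I, P3:I | bus: BusRd
[19] P1: store L3 := 92 | P0:I, P1:M(92), P2:I, P3:I | bus: BusUpgr
[20] P3: load  L3 | P0:I, P1:O(92), P2:I, P3:S(92) | bus: BusRd
[21] P3: load  L3 | P0:I, P1:O(92), P2:I, P3:S(92) | bus: none
[22] P0: store L3 := 6 | P0:M(6), P1:I, P2:I, P3:I | bus: BusRdX,Flush
[23] P0: load  L3 | P0:M(6), P1:I, P2:I, P3:I | bus: none
[24] P3: store L4 := 71 | P0:I, P1:I, P2:I, P3:M(71) | bus: none
[25] P0: store L4 := 15 | P0:M(15), P1:I, P2:I, P3:I | bus: BusRdX,Flush
[26] P0: store L3 := 18 | P0:M(18), P1:I, P2:I, P3:I | bus: none
[27] P0: load  L4 | P0:M(15), P1:I, P2:I, P3:I | bus: none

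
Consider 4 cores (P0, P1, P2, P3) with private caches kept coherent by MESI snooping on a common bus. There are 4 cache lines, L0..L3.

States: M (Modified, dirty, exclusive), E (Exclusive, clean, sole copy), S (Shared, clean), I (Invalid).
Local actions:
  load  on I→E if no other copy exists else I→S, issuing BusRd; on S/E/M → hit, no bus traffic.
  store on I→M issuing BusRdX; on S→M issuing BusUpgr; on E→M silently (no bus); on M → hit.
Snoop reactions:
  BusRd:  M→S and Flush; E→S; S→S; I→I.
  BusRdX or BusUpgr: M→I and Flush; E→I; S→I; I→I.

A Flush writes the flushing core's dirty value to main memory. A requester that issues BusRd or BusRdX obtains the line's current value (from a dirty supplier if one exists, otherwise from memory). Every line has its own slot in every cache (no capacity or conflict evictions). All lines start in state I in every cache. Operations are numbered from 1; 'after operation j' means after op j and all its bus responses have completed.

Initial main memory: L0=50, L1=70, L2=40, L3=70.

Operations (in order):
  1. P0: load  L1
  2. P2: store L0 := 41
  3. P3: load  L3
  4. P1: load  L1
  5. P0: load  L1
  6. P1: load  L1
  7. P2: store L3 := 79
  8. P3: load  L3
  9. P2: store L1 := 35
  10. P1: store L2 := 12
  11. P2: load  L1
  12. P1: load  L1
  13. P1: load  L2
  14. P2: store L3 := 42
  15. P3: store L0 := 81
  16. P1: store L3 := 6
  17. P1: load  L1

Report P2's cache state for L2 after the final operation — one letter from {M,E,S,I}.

state = I

  op1 P0: load  L1 → E/I/I/I on L1; bus BusRd; mem=70
  op2 P2: store L0 := 41 → I/I/M/I on L0; bus BusRdX; mem=50
  op3 P3: load  L3 → I/I/I/E on L3; bus BusRd; mem=70
  op4 P1: load  L1 → S/S/I/I on L1; bus BusRd; mem=70
  op5 P0: load  L1 → S/S/I/I on L1; bus (none); mem=70
  op6 P1: load  L1 → S/S/I/I on L1; bus (none); mem=70
  op7 P2: store L3 := 79 → I/I/M/I on L3; bus BusRdX; mem=70
  op8 P3: load  L3 → I/I/S/S on L3; bus BusRd Flush; mem=79
  op9 P2: store L1 := 35 → I/I/M/I on L1; bus BusRdX; mem=70
  op10 P1: store L2 := 12 → I/M/I/I on L2; bus BusRdX; mem=40
  op11 P2: load  L1 → I/I/M/I on L1; bus (none); mem=70
  op12 P1: load  L1 → I/S/S/I on L1; bus BusRd Flush; mem=35
  op13 P1: load  L2 → I/M/I/I on L2; bus (none); mem=40
  op14 P2: store L3 := 42 → I/I/M/I on L3; bus BusUpgr; mem=79
  op15 P3: store L0 := 81 → I/I/I/M on L0; bus BusRdX Flush; mem=41
  op16 P1: store L3 := 6 → I/M/I/I on L3; bus BusRdX Flush; mem=42
  op17 P1: load  L1 → I/S/S/I on L1; bus (none); mem=35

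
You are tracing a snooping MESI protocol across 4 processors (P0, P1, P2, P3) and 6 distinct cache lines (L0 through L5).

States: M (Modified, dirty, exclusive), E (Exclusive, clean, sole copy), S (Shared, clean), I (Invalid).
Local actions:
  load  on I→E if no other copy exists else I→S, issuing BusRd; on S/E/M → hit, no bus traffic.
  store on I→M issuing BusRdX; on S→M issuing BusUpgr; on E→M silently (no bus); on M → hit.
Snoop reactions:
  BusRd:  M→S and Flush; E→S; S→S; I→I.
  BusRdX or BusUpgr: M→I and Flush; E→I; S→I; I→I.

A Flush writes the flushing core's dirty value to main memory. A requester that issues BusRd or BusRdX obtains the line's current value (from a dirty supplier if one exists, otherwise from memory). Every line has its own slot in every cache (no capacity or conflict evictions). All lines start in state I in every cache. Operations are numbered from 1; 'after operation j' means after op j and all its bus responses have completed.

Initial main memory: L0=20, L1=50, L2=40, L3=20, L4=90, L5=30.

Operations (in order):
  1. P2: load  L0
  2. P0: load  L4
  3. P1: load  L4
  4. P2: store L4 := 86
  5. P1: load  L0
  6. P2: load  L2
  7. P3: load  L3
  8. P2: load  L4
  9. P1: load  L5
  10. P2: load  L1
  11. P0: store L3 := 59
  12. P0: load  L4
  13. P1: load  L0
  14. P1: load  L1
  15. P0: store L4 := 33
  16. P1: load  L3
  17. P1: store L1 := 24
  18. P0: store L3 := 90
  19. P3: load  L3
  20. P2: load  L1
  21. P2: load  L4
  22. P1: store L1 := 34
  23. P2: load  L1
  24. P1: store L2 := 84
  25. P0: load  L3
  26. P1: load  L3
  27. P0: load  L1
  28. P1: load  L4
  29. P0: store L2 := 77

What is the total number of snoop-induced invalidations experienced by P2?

  op1 P2: load  L0 → I/I/E/I on L0; bus BusRd; mem=20
  op2 P0: load  L4 → E/I/I/I on L4; bus BusRd; mem=90
  op3 P1: load  L4 → S/S/I/I on L4; bus BusRd; mem=90
  op4 P2: store L4 := 86 → I/I/M/I on L4; bus BusRdX; mem=90
  op5 P1: load  L0 → I/S/S/I on L0; bus BusRd; mem=20
  op6 P2: load  L2 → I/I/E/I on L2; bus BusRd; mem=40
  op7 P3: load  L3 → I/I/I/E on L3; bus BusRd; mem=20
  op8 P2: load  L4 → I/I/M/I on L4; bus (none); mem=90
  op9 P1: load  L5 → I/E/I/I on L5; bus BusRd; mem=30
  op10 P2: load  L1 → I/I/E/I on L1; bus BusRd; mem=50
  op11 P0: store L3 := 59 → M/I/I/I on L3; bus BusRdX; mem=20
  op12 P0: load  L4 → S/I/S/I on L4; bus BusRd Flush; mem=86
  op13 P1: load  L0 → I/S/S/I on L0; bus (none); mem=20
  op14 P1: load  L1 → I/S/S/I on L1; bus BusRd; mem=50
  op15 P0: store L4 := 33 → M/I/I/I on L4; bus BusUpgr; mem=86
  op16 P1: load  L3 → S/S/I/I on L3; bus BusRd Flush; mem=59
  op17 P1: store L1 := 24 → I/M/I/I on L1; bus BusUpgr; mem=50
  op18 P0: store L3 := 90 → M/I/I/I on L3; bus BusUpgr; mem=59
  op19 P3: load  L3 → S/I/I/S on L3; bus BusRd Flush; mem=90
  op20 P2: load  L1 → I/S/S/I on L1; bus BusRd Flush; mem=24
  op21 P2: load  L4 → S/I/S/I on L4; bus BusRd Flush; mem=33
  op22 P1: store L1 := 34 → I/M/I/I on L1; bus BusUpgr; mem=24
  op23 P2: load  L1 → I/S/S/I on L1; bus BusRd Flush; mem=34
  op24 P1: store L2 := 84 → I/M/I/I on L2; bus BusRdX; mem=40
  op25 P0: load  L3 → S/I/I/S on L3; bus (none); mem=90
  op26 P1: load  L3 → S/S/I/S on L3; bus BusRd; mem=90
  op27 P0: load  L1 → S/S/S/I on L1; bus BusRd; mem=34
  op28 P1: load  L4 → S/S/S/I on L4; bus BusRd; mem=33
  op29 P0: store L2 := 77 → M/I/I/I on L2; bus BusRdX Flush; mem=84

invalidations = 4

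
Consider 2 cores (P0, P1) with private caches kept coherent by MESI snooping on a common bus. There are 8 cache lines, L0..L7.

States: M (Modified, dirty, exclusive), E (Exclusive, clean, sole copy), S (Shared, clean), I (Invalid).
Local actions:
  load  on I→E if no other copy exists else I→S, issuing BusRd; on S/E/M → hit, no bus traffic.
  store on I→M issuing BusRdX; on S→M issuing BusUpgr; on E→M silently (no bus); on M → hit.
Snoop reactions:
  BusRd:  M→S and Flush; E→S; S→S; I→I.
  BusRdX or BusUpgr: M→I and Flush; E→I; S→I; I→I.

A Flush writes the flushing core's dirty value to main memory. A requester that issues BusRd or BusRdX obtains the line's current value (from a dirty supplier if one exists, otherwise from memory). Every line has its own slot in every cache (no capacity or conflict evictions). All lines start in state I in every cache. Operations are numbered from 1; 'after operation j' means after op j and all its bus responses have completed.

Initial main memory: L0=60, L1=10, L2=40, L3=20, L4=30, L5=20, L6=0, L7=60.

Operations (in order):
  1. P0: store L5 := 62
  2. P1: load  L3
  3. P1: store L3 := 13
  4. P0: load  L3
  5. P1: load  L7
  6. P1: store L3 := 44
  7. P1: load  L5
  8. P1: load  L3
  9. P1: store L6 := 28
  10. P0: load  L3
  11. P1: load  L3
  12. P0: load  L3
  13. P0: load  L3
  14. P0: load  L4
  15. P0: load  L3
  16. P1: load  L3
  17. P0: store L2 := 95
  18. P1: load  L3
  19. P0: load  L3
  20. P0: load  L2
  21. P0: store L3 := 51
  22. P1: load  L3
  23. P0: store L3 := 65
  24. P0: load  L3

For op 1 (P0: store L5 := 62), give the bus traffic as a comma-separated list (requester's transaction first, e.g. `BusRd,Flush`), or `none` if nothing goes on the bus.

bus = BusRdX

1. P0: store L5 := 62  bus=[BusRdX]  L5: P0=M P1=I  mem[L5]=20
2. P1: load  L3  bus=[BusRd]  L3: P0=I P1=E  mem[L3]=20
3. P1: store L3 := 13  bus=[-]  L3: P0=I P1=M  mem[L3]=20
4. P0: load  L3  bus=[BusRd,Flush]  L3: P0=S P1=S  mem[L3]=13
5. P1: load  L7  bus=[BusRd]  L7: P0=I P1=E  mem[L7]=60
6. P1: store L3 := 44  bus=[BusUpgr]  L3: P0=I P1=M  mem[L3]=13
7. P1: load  L5  bus=[BusRd,Flush]  L5: P0=S P1=S  mem[L5]=62
8. P1: load  L3  bus=[-]  L3: P0=I P1=M  mem[L3]=13
9. P1: store L6 := 28  bus=[BusRdX]  L6: P0=I P1=M  mem[L6]=0
10. P0: load  L3  bus=[BusRd,Flush]  L3: P0=S P1=S  mem[L3]=44
11. P1: load  L3  bus=[-]  L3: P0=S P1=S  mem[L3]=44
12. P0: load  L3  bus=[-]  L3: P0=S P1=S  mem[L3]=44
13. P0: load  L3  bus=[-]  L3: P0=S P1=S  mem[L3]=44
14. P0: load  L4  bus=[BusRd]  L4: P0=E P1=I  mem[L4]=30
15. P0: load  L3  bus=[-]  L3: P0=S P1=S  mem[L3]=44
16. P1: load  L3  bus=[-]  L3: P0=S P1=S  mem[L3]=44
17. P0: store L2 := 95  bus=[BusRdX]  L2: P0=M P1=I  mem[L2]=40
18. P1: load  L3  bus=[-]  L3: P0=S P1=S  mem[L3]=44
19. P0: load  L3  bus=[-]  L3: P0=S P1=S  mem[L3]=44
20. P0: load  L2  bus=[-]  L2: P0=M P1=I  mem[L2]=40
21. P0: store L3 := 51  bus=[BusUpgr]  L3: P0=M P1=I  mem[L3]=44
22. P1: load  L3  bus=[BusRd,Flush]  L3: P0=S P1=S  mem[L3]=51
23. P0: store L3 := 65  bus=[BusUpgr]  L3: P0=M P1=I  mem[L3]=51
24. P0: load  L3  bus=[-]  L3: P0=M P1=I  mem[L3]=51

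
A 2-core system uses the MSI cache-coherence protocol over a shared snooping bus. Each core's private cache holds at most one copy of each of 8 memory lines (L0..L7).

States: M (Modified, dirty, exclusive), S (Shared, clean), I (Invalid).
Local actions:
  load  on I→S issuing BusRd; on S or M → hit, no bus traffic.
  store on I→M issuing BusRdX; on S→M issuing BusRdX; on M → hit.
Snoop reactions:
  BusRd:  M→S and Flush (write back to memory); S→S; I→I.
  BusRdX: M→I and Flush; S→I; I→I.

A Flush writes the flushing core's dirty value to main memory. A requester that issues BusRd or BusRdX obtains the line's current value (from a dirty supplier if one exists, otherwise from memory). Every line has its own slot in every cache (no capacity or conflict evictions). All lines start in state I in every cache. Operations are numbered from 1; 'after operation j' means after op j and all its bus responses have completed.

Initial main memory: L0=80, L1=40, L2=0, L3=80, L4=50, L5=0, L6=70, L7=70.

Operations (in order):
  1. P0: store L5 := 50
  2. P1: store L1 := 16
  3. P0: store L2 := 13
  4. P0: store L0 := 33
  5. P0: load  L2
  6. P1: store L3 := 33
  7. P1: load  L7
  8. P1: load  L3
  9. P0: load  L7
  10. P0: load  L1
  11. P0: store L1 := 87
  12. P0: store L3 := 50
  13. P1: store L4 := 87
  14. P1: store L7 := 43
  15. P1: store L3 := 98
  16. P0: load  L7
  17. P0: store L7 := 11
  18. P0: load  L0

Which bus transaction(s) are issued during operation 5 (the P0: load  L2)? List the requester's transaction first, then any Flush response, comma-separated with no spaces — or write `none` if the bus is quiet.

bus = none

  op1 P0: store L5 := 50 → M/I on L5; bus BusRdX; mem=0
  op2 P1: store L1 := 16 → I/M on L1; bus BusRdX; mem=40
  op3 P0: store L2 := 13 → M/I on L2; bus BusRdX; mem=0
  op4 P0: store L0 := 33 → M/I on L0; bus BusRdX; mem=80
  op5 P0: load  L2 → M/I on L2; bus (none); mem=0
  op6 P1: store L3 := 33 → I/M on L3; bus BusRdX; mem=80
  op7 P1: load  L7 → I/S on L7; bus BusRd; mem=70
  op8 P1: load  L3 → I/M on L3; bus (none); mem=80
  op9 P0: load  L7 → S/S on L7; bus BusRd; mem=70
  op10 P0: load  L1 → S/S on L1; bus BusRd Flush; mem=16
  op11 P0: store L1 := 87 → M/I on L1; bus BusRdX; mem=16
  op12 P0: store L3 := 50 → M/I on L3; bus BusRdX Flush; mem=33
  op13 P1: store L4 := 87 → I/M on L4; bus BusRdX; mem=50
  op14 P1: store L7 := 43 → I/M on L7; bus BusRdX; mem=70
  op15 P1: store L3 := 98 → I/M on L3; bus BusRdX Flush; mem=50
  op16 P0: load  L7 → S/S on L7; bus BusRd Flush; mem=43
  op17 P0: store L7 := 11 → M/I on L7; bus BusRdX; mem=43
  op18 P0: load  L0 → M/I on L0; bus (none); mem=80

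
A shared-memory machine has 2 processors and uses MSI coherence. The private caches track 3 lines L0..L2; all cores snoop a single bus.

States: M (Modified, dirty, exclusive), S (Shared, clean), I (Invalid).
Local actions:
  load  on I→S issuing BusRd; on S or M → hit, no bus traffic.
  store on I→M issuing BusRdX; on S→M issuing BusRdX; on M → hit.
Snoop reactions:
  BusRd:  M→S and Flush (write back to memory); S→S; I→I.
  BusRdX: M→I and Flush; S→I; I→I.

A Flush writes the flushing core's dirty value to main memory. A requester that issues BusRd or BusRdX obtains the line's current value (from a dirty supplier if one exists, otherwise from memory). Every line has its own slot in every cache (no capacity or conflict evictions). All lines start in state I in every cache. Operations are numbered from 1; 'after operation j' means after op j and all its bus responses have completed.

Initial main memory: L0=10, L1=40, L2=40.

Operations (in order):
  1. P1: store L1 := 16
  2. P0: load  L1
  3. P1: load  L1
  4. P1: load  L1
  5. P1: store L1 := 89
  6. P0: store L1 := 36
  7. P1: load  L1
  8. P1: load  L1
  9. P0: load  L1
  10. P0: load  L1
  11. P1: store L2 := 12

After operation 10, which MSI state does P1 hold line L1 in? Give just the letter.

step 1: P1: store L1 := 16  ⟶  IM  (L1)  txn=BusRdX  M[L1]=40
step 2: P0: load  L1  ⟶  SS  (L1)  txn=BusRd+Flush  M[L1]=16
step 3: P1: load  L1  ⟶  SS  (L1)  txn=∅  M[L1]=16
step 4: P1: load  L1  ⟶  SS  (L1)  txn=∅  M[L1]=16
step 5: P1: store L1 := 89  ⟶  IM  (L1)  txn=BusRdX  M[L1]=16
step 6: P0: store L1 := 36  ⟶  MI  (L1)  txn=BusRdX+Flush  M[L1]=89
step 7: P1: load  L1  ⟶  SS  (L1)  txn=BusRd+Flush  M[L1]=36
step 8: P1: load  L1  ⟶  SS  (L1)  txn=∅  M[L1]=36
step 9: P0: load  L1  ⟶  SS  (L1)  txn=∅  M[L1]=36
step 10: P0: load  L1  ⟶  SS  (L1)  txn=∅  M[L1]=36
step 11: P1: store L2 := 12  ⟶  IM  (L2)  txn=BusRdX  M[L2]=40

state = S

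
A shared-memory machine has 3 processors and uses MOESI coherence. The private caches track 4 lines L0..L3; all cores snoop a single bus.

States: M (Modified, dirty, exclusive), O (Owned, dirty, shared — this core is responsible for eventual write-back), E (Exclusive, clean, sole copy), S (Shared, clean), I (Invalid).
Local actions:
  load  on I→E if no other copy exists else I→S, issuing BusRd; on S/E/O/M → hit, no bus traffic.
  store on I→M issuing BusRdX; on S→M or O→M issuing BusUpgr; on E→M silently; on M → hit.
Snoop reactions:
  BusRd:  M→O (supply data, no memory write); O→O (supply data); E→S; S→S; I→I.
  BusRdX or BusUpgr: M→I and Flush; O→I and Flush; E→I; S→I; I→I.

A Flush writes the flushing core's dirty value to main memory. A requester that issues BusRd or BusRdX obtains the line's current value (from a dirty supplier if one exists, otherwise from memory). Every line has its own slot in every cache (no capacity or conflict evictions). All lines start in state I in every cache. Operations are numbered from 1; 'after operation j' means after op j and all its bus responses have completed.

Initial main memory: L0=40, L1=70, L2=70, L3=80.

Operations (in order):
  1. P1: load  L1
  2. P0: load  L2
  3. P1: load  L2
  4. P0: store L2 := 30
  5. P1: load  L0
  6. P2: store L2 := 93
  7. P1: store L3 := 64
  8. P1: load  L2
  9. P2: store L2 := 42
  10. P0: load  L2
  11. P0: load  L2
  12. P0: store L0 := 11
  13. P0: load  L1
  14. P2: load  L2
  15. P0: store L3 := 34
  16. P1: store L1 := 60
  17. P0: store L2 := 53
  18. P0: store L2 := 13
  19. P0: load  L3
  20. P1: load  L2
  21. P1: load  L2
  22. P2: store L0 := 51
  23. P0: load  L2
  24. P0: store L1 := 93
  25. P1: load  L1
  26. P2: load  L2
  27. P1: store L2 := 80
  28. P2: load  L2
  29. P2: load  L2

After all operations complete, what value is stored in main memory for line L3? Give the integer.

[1] P1: load  L1 | P0:I, P1:E(70), P2:I | bus: BusRd
[2] P0: load  L2 | P0:E(70), P1:I, P2:I | bus: BusRd
[3] P1: load  L2 | P0:S(70), P1:S(70), P2:I | bus: BusRd
[4] P0: store L2 := 30 | P0:M(30), P1:I, P2:I | bus: BusUpgr
[5] P1: load  L0 | P0:I, P1:E(40), P2:I | bus: BusRd
[6] P2: store L2 := 93 | P0:I, P1:I, P2:M(93) | bus: BusRdX,Flush
[7] P1: store L3 := 64 | P0:I, P1:M(64), P2:I | bus: BusRdX
[8] P1: load  L2 | P0:I, P1:S(93), P2:O(93) | bus: BusRd
[9] P2: store L2 := 42 | P0:I, P1:I, P2:M(42) | bus: BusUpgr
[10] P0: load  L2 | P0:S(42), P1:I, P2:O(42) | bus: BusRd
[11] P0: load  L2 | P0:S(42), P1:I, P2:O(42) | bus: none
[12] P0: store L0 := 11 | P0:M(11), P1:I, P2:I | bus: BusRdX
[13] P0: load  L1 | P0:S(70), P1:S(70), P2:I | bus: BusRd
[14] P2: load  L2 | P0:S(42), P1:I, P2:O(42) | bus: none
[15] P0: store L3 := 34 | P0:M(34), P1:I, P2:I | bus: BusRdX,Flush
[16] P1: store L1 := 60 | P0:I, P1:M(60), P2:I | bus: BusUpgr
[17] P0: store L2 := 53 | P0:M(53), P1:I, P2:I | bus: BusUpgr,Flush
[18] P0: store L2 := 13 | P0:M(13), P1:I, P2:I | bus: none
[19] P0: load  L3 | P0:M(34), P1:I, P2:I | bus: none
[20] P1: load  L2 | P0:O(13), P1:S(13), P2:I | bus: BusRd
[21] P1: load  L2 | P0:O(13), P1:S(13), P2:I | bus: none
[22] P2: store L0 := 51 | P0:I, P1:I, P2:M(51) | bus: BusRdX,Flush
[23] P0: load  L2 | P0:O(13), P1:S(13), P2:I | bus: none
[24] P0: store L1 := 93 | P0:M(93), P1:I, P2:I | bus: BusRdX,Flush
[25] P1: load  L1 | P0:O(93), P1:S(93), P2:I | bus: BusRd
[26] P2: load  L2 | P0:O(13), P1:S(13), P2:S(13) | bus: BusRd
[27] P1: store L2 := 80 | P0:I, P1:M(80), P2:I | bus: BusUpgr,Flush
[28] P2: load  L2 | P0:I, P1:O(80), P2:S(80) | bus: BusRd
[29] P2: load  L2 | P0:I, P1:O(80), P2:S(80) | bus: none

memory[L3] = 64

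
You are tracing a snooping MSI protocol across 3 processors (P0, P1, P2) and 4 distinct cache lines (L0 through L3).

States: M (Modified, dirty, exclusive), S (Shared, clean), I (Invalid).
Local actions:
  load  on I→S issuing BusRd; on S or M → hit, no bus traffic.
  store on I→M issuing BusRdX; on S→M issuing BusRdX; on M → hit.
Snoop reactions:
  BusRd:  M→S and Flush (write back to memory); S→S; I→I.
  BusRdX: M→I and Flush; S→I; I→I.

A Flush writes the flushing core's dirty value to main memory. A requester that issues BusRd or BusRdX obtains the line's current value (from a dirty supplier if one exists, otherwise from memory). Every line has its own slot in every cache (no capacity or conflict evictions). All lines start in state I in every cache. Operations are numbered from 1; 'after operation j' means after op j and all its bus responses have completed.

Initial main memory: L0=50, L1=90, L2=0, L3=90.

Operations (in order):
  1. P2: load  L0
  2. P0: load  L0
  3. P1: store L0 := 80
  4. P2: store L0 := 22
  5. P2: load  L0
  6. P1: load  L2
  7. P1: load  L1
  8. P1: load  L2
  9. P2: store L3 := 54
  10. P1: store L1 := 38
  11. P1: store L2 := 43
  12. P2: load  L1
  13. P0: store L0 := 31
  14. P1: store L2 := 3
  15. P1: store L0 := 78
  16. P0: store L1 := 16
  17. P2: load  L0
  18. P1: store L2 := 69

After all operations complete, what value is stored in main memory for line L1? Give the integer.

  op1 P2: load  L0 → I/I/S on L0; bus BusRd; mem=50
  op2 P0: load  L0 → S/I/S on L0; bus BusRd; mem=50
  op3 P1: store L0 := 80 → I/M/I on L0; bus BusRdX; mem=50
  op4 P2: store L0 := 22 → I/I/M on L0; bus BusRdX Flush; mem=80
  op5 P2: load  L0 → I/I/M on L0; bus (none); mem=80
  op6 P1: load  L2 → I/S/I on L2; bus BusRd; mem=0
  op7 P1: load  L1 → I/S/I on L1; bus BusRd; mem=90
  op8 P1: load  L2 → I/S/I on L2; bus (none); mem=0
  op9 P2: store L3 := 54 → I/I/M on L3; bus BusRdX; mem=90
  op10 P1: store L1 := 38 → I/M/I on L1; bus BusRdX; mem=90
  op11 P1: store L2 := 43 → I/M/I on L2; bus BusRdX; mem=0
  op12 P2: load  L1 → I/S/S on L1; bus BusRd Flush; mem=38
  op13 P0: store L0 := 31 → M/I/I on L0; bus BusRdX Flush; mem=22
  op14 P1: store L2 := 3 → I/M/I on L2; bus (none); mem=0
  op15 P1: store L0 := 78 → I/M/I on L0; bus BusRdX Flush; mem=31
  op16 P0: store L1 := 16 → M/I/I on L1; bus BusRdX; mem=38
  op17 P2: load  L0 → I/S/S on L0; bus BusRd Flush; mem=78
  op18 P1: store L2 := 69 → I/M/I on L2; bus (none); mem=0

memory[L1] = 38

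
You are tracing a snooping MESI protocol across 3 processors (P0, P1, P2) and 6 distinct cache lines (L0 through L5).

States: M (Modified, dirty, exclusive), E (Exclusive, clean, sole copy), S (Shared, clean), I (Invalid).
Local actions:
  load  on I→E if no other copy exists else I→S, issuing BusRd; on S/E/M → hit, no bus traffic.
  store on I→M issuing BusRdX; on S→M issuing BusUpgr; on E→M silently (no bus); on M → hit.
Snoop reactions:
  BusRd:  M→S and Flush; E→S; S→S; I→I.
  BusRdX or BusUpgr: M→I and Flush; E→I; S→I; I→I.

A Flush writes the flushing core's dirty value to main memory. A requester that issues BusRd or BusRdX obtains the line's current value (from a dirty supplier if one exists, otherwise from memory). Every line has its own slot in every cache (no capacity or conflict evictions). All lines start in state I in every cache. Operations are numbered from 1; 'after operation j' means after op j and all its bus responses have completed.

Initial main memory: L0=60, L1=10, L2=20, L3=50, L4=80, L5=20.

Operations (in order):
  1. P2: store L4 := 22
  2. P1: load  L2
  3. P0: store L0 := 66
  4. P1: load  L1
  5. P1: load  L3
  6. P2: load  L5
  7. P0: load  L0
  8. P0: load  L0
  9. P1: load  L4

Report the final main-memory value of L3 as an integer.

  op1 P2: store L4 := 22 → I/I/M on L4; bus BusRdX; mem=80
  op2 P1: load  L2 → I/E/I on L2; bus BusRd; mem=20
  op3 P0: store L0 := 66 → M/I/I on L0; bus BusRdX; mem=60
  op4 P1: load  L1 → I/E/I on L1; bus BusRd; mem=10
  op5 P1: load  L3 → I/E/I on L3; bus BusRd; mem=50
  op6 P2: load  L5 → I/I/E on L5; bus BusRd; mem=20
  op7 P0: load  L0 → M/I/I on L0; bus (none); mem=60
  op8 P0: load  L0 → M/I/I on L0; bus (none); mem=60
  op9 P1: load  L4 → I/S/S on L4; bus BusRd Flush; mem=22

memory[L3] = 50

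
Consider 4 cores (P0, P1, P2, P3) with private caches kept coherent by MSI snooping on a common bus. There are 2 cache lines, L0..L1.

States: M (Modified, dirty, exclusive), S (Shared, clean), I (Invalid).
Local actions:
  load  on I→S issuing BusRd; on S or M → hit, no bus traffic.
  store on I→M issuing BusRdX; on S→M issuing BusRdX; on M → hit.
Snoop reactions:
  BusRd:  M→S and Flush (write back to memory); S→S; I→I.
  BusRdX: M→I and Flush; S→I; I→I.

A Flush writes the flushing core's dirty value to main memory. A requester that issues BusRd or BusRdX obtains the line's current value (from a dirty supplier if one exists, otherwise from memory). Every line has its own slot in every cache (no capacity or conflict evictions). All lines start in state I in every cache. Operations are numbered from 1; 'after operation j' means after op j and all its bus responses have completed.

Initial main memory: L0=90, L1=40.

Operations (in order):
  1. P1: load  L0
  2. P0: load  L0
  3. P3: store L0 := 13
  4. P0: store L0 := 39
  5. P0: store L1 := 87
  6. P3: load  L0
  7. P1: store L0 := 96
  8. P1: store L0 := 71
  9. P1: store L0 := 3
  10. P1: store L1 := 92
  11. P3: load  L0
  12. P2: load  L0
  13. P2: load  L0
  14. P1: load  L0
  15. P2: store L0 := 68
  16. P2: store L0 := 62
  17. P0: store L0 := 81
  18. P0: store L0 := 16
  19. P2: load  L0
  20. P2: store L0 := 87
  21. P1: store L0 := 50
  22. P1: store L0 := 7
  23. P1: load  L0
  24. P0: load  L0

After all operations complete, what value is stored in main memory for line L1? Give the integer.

1. P1: load  L0  bus=[BusRd]  L0: P0=I P1=S P2=I P3=I  mem[L0]=90
2. P0: load  L0  bus=[BusRd]  L0: P0=S P1=S P2=I P3=I  mem[L0]=90
3. P3: store L0 := 13  bus=[BusRdX]  L0: P0=I P1=I P2=I P3=M  mem[L0]=90
4. P0: store L0 := 39  bus=[BusRdX,Flush]  L0: P0=M P1=I P2=I P3=I  mem[L0]=13
5. P0: store L1 := 87  bus=[BusRdX]  L1: P0=M P1=I P2=I P3=I  mem[L1]=40
6. P3: load  L0  bus=[BusRd,Flush]  L0: P0=S P1=I P2=I P3=S  mem[L0]=39
7. P1: store L0 := 96  bus=[BusRdX]  L0: P0=I P1=M P2=I P3=I  mem[L0]=39
8. P1: store L0 := 71  bus=[-]  L0: P0=I P1=M P2=I P3=I  mem[L0]=39
9. P1: store L0 := 3  bus=[-]  L0: P0=I P1=M P2=I P3=I  mem[L0]=39
10. P1: store L1 := 92  bus=[BusRdX,Flush]  L1: P0=I P1=M P2=I P3=I  mem[L1]=87
11. P3: load  L0  bus=[BusRd,Flush]  L0: P0=I P1=S P2=I P3=S  mem[L0]=3
12. P2: load  L0  bus=[BusRd]  L0: P0=I P1=S P2=S P3=S  mem[L0]=3
13. P2: load  L0  bus=[-]  L0: P0=I P1=S P2=S P3=S  mem[L0]=3
14. P1: load  L0  bus=[-]  L0: P0=I P1=S P2=S P3=S  mem[L0]=3
15. P2: store L0 := 68  bus=[BusRdX]  L0: P0=I P1=I P2=M P3=I  mem[L0]=3
16. P2: store L0 := 62  bus=[-]  L0: P0=I P1=I P2=M P3=I  mem[L0]=3
17. P0: store L0 := 81  bus=[BusRdX,Flush]  L0: P0=M P1=I P2=I P3=I  mem[L0]=62
18. P0: store L0 := 16  bus=[-]  L0: P0=M P1=I P2=I P3=I  mem[L0]=62
19. P2: load  L0  bus=[BusRd,Flush]  L0: P0=S P1=I P2=S P3=I  mem[L0]=16
20. P2: store L0 := 87  bus=[BusRdX]  L0: P0=I P1=I P2=M P3=I  mem[L0]=16
21. P1: store L0 := 50  bus=[BusRdX,Flush]  L0: P0=I P1=M P2=I P3=I  mem[L0]=87
22. P1: store L0 := 7  bus=[-]  L0: P0=I P1=M P2=I P3=I  mem[L0]=87
23. P1: load  L0  bus=[-]  L0: P0=I P1=M P2=I P3=I  mem[L0]=87
24. P0: load  L0  bus=[BusRd,Flush]  L0: P0=S P1=S P2=I P3=I  mem[L0]=7

memory[L1] = 87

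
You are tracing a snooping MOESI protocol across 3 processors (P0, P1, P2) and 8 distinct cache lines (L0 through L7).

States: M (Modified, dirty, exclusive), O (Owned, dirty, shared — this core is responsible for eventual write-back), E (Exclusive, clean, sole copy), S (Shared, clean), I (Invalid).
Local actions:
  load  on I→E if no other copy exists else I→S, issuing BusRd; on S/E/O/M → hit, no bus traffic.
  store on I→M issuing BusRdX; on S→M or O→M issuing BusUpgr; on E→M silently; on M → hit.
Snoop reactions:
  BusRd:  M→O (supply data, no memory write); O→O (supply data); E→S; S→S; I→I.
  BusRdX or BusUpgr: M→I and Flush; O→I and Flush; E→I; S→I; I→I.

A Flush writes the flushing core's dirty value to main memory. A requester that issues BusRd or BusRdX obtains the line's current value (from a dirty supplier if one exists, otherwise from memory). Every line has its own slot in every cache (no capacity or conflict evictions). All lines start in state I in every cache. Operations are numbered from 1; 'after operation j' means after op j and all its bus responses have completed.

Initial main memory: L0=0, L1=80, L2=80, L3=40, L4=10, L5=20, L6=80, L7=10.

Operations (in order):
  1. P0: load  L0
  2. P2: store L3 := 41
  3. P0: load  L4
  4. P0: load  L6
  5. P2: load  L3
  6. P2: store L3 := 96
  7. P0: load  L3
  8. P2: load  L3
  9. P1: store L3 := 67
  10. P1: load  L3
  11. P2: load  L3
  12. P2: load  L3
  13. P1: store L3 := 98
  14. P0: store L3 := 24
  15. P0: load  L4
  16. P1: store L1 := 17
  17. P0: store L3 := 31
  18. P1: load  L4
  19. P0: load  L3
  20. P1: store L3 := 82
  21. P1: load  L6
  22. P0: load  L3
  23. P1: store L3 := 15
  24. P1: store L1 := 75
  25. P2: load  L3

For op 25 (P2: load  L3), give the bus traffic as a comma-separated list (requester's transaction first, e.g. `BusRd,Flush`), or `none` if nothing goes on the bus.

bus = BusRd

  op1 P0: load  L0 → E/I/I on L0; bus BusRd; mem=0
  op2 P2: store L3 := 41 → I/I/M on L3; bus BusRdX; mem=40
  op3 P0: load  L4 → E/I/I on L4; bus BusRd; mem=10
  op4 P0: load  L6 → E/I/I on L6; bus BusRd; mem=80
  op5 P2: load  L3 → I/I/M on L3; bus (none); mem=40
  op6 P2: store L3 := 96 → I/I/M on L3; bus (none); mem=40
  op7 P0: load  L3 → S/I/O on L3; bus BusRd; mem=40
  op8 P2: load  L3 → S/I/O on L3; bus (none); mem=40
  op9 P1: store L3 := 67 → I/M/I on L3; bus BusRdX Flush; mem=96
  op10 P1: load  L3 → I/M/I on L3; bus (none); mem=96
  op11 P2: load  L3 → I/O/S on L3; bus BusRd; mem=96
  op12 P2: load  L3 → I/O/S on L3; bus (none); mem=96
  op13 P1: store L3 := 98 → I/M/I on L3; bus BusUpgr; mem=96
  op14 P0: store L3 := 24 → M/I/I on L3; bus BusRdX Flush; mem=98
  op15 P0: load  L4 → E/I/I on L4; bus (none); mem=10
  op16 P1: store L1 := 17 → I/M/I on L1; bus BusRdX; mem=80
  op17 P0: store L3 := 31 → M/I/I on L3; bus (none); mem=98
  op18 P1: load  L4 → S/S/I on L4; bus BusRd; mem=10
  op19 P0: load  L3 → M/I/I on L3; bus (none); mem=98
  op20 P1: store L3 := 82 → I/M/I on L3; bus BusRdX Flush; mem=31
  op21 P1: load  L6 → S/S/I on L6; bus BusRd; mem=80
  op22 P0: load  L3 → S/O/I on L3; bus BusRd; mem=31
  op23 P1: store L3 := 15 → I/M/I on L3; bus BusUpgr; mem=31
  op24 P1: store L1 := 75 → I/M/I on L1; bus (none); mem=80
  op25 P2: load  L3 → I/O/S on L3; bus BusRd; mem=31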